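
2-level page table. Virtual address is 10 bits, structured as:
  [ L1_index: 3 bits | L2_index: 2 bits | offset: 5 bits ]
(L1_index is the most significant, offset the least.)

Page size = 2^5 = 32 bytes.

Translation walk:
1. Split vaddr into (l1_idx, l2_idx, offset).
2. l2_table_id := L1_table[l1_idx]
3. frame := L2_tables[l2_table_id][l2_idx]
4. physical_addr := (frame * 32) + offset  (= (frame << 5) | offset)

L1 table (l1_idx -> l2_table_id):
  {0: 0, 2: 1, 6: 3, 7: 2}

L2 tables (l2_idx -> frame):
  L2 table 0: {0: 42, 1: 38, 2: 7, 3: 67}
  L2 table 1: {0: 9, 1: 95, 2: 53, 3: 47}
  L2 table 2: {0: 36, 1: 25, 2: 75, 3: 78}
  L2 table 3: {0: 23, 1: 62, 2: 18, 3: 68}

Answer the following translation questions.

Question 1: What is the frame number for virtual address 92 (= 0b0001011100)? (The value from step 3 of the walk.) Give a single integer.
Answer: 7

Derivation:
vaddr = 92: l1_idx=0, l2_idx=2
L1[0] = 0; L2[0][2] = 7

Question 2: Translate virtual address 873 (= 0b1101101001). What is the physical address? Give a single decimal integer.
Answer: 2185

Derivation:
vaddr = 873 = 0b1101101001
Split: l1_idx=6, l2_idx=3, offset=9
L1[6] = 3
L2[3][3] = 68
paddr = 68 * 32 + 9 = 2185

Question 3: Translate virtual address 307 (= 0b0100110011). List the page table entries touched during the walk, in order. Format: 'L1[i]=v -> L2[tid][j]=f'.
Answer: L1[2]=1 -> L2[1][1]=95

Derivation:
vaddr = 307 = 0b0100110011
Split: l1_idx=2, l2_idx=1, offset=19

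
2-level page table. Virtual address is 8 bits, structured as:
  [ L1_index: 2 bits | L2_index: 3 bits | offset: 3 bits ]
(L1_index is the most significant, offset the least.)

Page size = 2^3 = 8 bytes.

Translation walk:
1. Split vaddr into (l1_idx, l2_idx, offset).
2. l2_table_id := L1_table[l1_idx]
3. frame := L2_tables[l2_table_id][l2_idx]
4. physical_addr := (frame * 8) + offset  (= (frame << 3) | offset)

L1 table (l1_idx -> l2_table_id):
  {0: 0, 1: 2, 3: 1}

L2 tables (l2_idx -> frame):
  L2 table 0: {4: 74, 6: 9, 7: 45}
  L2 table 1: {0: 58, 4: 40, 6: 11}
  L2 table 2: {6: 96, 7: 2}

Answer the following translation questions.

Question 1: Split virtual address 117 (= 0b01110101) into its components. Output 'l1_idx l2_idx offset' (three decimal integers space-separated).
Answer: 1 6 5

Derivation:
vaddr = 117 = 0b01110101
  top 2 bits -> l1_idx = 1
  next 3 bits -> l2_idx = 6
  bottom 3 bits -> offset = 5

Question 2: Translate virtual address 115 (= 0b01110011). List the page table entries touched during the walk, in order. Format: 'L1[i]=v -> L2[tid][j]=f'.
vaddr = 115 = 0b01110011
Split: l1_idx=1, l2_idx=6, offset=3

Answer: L1[1]=2 -> L2[2][6]=96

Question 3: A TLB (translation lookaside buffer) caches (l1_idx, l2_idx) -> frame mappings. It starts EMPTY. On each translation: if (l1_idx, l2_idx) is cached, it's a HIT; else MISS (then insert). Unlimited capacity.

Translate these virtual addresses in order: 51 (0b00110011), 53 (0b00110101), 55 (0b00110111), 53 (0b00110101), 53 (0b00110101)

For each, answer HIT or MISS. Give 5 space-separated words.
Answer: MISS HIT HIT HIT HIT

Derivation:
vaddr=51: (0,6) not in TLB -> MISS, insert
vaddr=53: (0,6) in TLB -> HIT
vaddr=55: (0,6) in TLB -> HIT
vaddr=53: (0,6) in TLB -> HIT
vaddr=53: (0,6) in TLB -> HIT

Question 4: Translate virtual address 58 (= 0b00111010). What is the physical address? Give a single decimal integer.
Answer: 362

Derivation:
vaddr = 58 = 0b00111010
Split: l1_idx=0, l2_idx=7, offset=2
L1[0] = 0
L2[0][7] = 45
paddr = 45 * 8 + 2 = 362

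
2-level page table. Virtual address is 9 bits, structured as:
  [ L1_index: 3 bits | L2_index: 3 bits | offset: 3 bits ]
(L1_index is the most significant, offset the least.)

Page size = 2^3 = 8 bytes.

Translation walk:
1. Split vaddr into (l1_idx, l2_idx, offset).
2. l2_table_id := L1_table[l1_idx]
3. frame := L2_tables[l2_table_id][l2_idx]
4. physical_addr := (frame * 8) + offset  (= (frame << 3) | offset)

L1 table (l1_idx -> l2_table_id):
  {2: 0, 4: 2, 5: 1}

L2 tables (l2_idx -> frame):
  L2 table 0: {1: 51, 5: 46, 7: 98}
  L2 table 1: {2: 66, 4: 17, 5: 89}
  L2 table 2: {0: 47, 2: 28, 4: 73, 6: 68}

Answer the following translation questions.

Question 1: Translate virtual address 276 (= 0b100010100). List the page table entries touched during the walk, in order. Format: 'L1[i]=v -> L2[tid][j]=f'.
Answer: L1[4]=2 -> L2[2][2]=28

Derivation:
vaddr = 276 = 0b100010100
Split: l1_idx=4, l2_idx=2, offset=4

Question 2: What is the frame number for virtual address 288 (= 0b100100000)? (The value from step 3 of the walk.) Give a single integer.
vaddr = 288: l1_idx=4, l2_idx=4
L1[4] = 2; L2[2][4] = 73

Answer: 73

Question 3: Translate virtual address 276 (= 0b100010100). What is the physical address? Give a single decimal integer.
vaddr = 276 = 0b100010100
Split: l1_idx=4, l2_idx=2, offset=4
L1[4] = 2
L2[2][2] = 28
paddr = 28 * 8 + 4 = 228

Answer: 228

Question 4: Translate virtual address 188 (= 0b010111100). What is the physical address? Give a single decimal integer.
vaddr = 188 = 0b010111100
Split: l1_idx=2, l2_idx=7, offset=4
L1[2] = 0
L2[0][7] = 98
paddr = 98 * 8 + 4 = 788

Answer: 788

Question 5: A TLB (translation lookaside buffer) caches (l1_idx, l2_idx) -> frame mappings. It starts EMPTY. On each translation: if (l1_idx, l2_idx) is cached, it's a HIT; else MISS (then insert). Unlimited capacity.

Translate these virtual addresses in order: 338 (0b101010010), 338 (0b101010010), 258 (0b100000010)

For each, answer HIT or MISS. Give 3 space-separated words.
Answer: MISS HIT MISS

Derivation:
vaddr=338: (5,2) not in TLB -> MISS, insert
vaddr=338: (5,2) in TLB -> HIT
vaddr=258: (4,0) not in TLB -> MISS, insert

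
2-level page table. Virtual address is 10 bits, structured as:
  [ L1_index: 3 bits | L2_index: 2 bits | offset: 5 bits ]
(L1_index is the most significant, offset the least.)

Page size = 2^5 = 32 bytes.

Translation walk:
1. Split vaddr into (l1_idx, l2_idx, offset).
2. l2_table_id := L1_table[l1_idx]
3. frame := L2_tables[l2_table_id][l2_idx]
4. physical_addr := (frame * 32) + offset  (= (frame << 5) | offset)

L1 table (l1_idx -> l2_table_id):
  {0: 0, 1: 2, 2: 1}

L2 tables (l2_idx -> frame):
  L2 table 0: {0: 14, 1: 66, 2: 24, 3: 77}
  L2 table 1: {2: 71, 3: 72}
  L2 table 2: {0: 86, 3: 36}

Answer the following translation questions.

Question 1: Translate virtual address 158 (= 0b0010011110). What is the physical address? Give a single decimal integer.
Answer: 2782

Derivation:
vaddr = 158 = 0b0010011110
Split: l1_idx=1, l2_idx=0, offset=30
L1[1] = 2
L2[2][0] = 86
paddr = 86 * 32 + 30 = 2782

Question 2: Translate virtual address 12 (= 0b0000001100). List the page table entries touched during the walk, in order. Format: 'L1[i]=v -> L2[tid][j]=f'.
Answer: L1[0]=0 -> L2[0][0]=14

Derivation:
vaddr = 12 = 0b0000001100
Split: l1_idx=0, l2_idx=0, offset=12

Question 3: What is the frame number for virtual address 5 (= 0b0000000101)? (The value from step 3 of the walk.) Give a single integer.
Answer: 14

Derivation:
vaddr = 5: l1_idx=0, l2_idx=0
L1[0] = 0; L2[0][0] = 14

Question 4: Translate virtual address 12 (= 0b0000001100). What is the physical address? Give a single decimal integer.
vaddr = 12 = 0b0000001100
Split: l1_idx=0, l2_idx=0, offset=12
L1[0] = 0
L2[0][0] = 14
paddr = 14 * 32 + 12 = 460

Answer: 460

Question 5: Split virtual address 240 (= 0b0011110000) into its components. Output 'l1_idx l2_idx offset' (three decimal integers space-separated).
Answer: 1 3 16

Derivation:
vaddr = 240 = 0b0011110000
  top 3 bits -> l1_idx = 1
  next 2 bits -> l2_idx = 3
  bottom 5 bits -> offset = 16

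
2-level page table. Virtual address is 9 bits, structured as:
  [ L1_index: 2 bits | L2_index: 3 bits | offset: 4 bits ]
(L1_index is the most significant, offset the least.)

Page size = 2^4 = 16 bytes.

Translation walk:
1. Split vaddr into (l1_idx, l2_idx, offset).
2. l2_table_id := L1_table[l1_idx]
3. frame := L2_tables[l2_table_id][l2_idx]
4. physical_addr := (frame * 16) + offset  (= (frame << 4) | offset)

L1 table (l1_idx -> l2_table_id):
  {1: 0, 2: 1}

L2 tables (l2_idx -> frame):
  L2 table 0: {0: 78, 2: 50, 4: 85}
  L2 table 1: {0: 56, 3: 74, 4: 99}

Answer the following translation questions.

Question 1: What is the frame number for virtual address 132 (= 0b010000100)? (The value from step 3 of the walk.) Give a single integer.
vaddr = 132: l1_idx=1, l2_idx=0
L1[1] = 0; L2[0][0] = 78

Answer: 78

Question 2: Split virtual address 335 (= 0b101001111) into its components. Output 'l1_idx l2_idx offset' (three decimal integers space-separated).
Answer: 2 4 15

Derivation:
vaddr = 335 = 0b101001111
  top 2 bits -> l1_idx = 2
  next 3 bits -> l2_idx = 4
  bottom 4 bits -> offset = 15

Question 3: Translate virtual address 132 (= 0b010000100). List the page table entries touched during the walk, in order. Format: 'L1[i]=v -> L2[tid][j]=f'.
Answer: L1[1]=0 -> L2[0][0]=78

Derivation:
vaddr = 132 = 0b010000100
Split: l1_idx=1, l2_idx=0, offset=4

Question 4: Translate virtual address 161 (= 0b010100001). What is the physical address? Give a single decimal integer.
Answer: 801

Derivation:
vaddr = 161 = 0b010100001
Split: l1_idx=1, l2_idx=2, offset=1
L1[1] = 0
L2[0][2] = 50
paddr = 50 * 16 + 1 = 801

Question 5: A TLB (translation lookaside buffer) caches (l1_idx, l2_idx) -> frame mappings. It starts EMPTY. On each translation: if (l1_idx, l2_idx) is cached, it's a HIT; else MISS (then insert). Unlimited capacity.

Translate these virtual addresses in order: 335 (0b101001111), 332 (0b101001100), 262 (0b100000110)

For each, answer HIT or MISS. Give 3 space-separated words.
Answer: MISS HIT MISS

Derivation:
vaddr=335: (2,4) not in TLB -> MISS, insert
vaddr=332: (2,4) in TLB -> HIT
vaddr=262: (2,0) not in TLB -> MISS, insert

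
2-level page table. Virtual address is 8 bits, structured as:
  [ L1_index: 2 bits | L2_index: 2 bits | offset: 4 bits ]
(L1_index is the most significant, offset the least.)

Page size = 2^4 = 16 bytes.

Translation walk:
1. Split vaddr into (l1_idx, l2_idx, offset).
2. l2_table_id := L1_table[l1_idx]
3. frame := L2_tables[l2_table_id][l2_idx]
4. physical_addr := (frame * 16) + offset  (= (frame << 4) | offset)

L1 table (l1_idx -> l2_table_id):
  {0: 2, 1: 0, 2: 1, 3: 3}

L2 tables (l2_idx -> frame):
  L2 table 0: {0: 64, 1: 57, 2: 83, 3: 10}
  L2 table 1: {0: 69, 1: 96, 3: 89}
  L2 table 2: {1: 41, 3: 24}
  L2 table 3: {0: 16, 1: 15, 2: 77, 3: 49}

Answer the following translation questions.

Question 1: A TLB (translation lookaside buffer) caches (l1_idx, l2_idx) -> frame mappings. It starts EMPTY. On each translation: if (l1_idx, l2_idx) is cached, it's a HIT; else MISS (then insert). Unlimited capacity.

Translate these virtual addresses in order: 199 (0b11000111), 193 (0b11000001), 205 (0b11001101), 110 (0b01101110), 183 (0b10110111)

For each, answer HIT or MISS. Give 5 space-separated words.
Answer: MISS HIT HIT MISS MISS

Derivation:
vaddr=199: (3,0) not in TLB -> MISS, insert
vaddr=193: (3,0) in TLB -> HIT
vaddr=205: (3,0) in TLB -> HIT
vaddr=110: (1,2) not in TLB -> MISS, insert
vaddr=183: (2,3) not in TLB -> MISS, insert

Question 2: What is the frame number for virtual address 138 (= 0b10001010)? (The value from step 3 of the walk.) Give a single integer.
vaddr = 138: l1_idx=2, l2_idx=0
L1[2] = 1; L2[1][0] = 69

Answer: 69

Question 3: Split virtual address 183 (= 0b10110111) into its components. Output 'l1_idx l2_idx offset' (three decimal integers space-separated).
Answer: 2 3 7

Derivation:
vaddr = 183 = 0b10110111
  top 2 bits -> l1_idx = 2
  next 2 bits -> l2_idx = 3
  bottom 4 bits -> offset = 7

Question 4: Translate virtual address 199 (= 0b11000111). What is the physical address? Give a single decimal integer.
vaddr = 199 = 0b11000111
Split: l1_idx=3, l2_idx=0, offset=7
L1[3] = 3
L2[3][0] = 16
paddr = 16 * 16 + 7 = 263

Answer: 263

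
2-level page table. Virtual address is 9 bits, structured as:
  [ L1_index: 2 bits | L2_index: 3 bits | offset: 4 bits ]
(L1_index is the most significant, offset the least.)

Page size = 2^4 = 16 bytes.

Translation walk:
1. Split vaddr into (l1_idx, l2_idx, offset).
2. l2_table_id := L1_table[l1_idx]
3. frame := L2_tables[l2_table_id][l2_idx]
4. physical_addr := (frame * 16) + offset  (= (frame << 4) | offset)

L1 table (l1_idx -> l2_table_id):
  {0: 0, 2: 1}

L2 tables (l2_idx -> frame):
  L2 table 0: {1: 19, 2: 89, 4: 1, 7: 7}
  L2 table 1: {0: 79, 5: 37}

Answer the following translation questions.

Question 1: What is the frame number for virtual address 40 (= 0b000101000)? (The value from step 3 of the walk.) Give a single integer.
vaddr = 40: l1_idx=0, l2_idx=2
L1[0] = 0; L2[0][2] = 89

Answer: 89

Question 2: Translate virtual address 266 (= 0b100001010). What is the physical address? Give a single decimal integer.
Answer: 1274

Derivation:
vaddr = 266 = 0b100001010
Split: l1_idx=2, l2_idx=0, offset=10
L1[2] = 1
L2[1][0] = 79
paddr = 79 * 16 + 10 = 1274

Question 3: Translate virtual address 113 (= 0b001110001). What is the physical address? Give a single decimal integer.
vaddr = 113 = 0b001110001
Split: l1_idx=0, l2_idx=7, offset=1
L1[0] = 0
L2[0][7] = 7
paddr = 7 * 16 + 1 = 113

Answer: 113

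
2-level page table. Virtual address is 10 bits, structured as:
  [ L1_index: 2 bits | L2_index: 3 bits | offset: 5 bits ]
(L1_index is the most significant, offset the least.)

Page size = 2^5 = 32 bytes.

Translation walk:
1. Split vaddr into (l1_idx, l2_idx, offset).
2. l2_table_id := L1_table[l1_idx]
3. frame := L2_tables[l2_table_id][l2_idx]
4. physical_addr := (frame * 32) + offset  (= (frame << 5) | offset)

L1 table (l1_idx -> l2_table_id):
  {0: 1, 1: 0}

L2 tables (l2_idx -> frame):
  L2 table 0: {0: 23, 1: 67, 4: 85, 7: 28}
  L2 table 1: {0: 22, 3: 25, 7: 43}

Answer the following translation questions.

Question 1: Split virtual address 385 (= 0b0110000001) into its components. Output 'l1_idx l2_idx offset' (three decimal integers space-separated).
vaddr = 385 = 0b0110000001
  top 2 bits -> l1_idx = 1
  next 3 bits -> l2_idx = 4
  bottom 5 bits -> offset = 1

Answer: 1 4 1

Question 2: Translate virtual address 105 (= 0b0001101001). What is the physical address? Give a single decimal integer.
vaddr = 105 = 0b0001101001
Split: l1_idx=0, l2_idx=3, offset=9
L1[0] = 1
L2[1][3] = 25
paddr = 25 * 32 + 9 = 809

Answer: 809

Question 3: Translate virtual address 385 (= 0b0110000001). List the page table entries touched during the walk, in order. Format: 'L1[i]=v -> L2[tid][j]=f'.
Answer: L1[1]=0 -> L2[0][4]=85

Derivation:
vaddr = 385 = 0b0110000001
Split: l1_idx=1, l2_idx=4, offset=1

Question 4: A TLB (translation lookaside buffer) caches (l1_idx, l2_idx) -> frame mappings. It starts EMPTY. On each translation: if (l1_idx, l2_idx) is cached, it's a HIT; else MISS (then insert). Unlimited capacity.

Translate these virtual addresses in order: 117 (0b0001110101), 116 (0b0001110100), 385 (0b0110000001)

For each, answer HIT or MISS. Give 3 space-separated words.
Answer: MISS HIT MISS

Derivation:
vaddr=117: (0,3) not in TLB -> MISS, insert
vaddr=116: (0,3) in TLB -> HIT
vaddr=385: (1,4) not in TLB -> MISS, insert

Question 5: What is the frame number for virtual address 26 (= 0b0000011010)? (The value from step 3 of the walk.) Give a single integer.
vaddr = 26: l1_idx=0, l2_idx=0
L1[0] = 1; L2[1][0] = 22

Answer: 22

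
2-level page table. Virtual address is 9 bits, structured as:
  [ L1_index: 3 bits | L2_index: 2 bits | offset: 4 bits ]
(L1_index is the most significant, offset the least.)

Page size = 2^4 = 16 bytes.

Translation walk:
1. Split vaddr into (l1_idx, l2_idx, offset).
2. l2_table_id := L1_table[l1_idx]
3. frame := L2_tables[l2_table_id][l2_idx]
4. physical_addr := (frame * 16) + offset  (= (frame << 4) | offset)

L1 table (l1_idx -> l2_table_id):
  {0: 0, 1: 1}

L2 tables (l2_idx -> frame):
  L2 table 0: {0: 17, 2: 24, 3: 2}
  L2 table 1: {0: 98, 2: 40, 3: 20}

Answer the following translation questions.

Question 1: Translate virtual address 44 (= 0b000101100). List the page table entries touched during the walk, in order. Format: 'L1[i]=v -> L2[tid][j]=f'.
vaddr = 44 = 0b000101100
Split: l1_idx=0, l2_idx=2, offset=12

Answer: L1[0]=0 -> L2[0][2]=24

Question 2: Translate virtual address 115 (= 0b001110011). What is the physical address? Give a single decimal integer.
Answer: 323

Derivation:
vaddr = 115 = 0b001110011
Split: l1_idx=1, l2_idx=3, offset=3
L1[1] = 1
L2[1][3] = 20
paddr = 20 * 16 + 3 = 323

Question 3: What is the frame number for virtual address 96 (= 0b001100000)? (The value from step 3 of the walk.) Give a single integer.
Answer: 40

Derivation:
vaddr = 96: l1_idx=1, l2_idx=2
L1[1] = 1; L2[1][2] = 40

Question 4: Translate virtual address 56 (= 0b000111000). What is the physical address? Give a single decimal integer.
vaddr = 56 = 0b000111000
Split: l1_idx=0, l2_idx=3, offset=8
L1[0] = 0
L2[0][3] = 2
paddr = 2 * 16 + 8 = 40

Answer: 40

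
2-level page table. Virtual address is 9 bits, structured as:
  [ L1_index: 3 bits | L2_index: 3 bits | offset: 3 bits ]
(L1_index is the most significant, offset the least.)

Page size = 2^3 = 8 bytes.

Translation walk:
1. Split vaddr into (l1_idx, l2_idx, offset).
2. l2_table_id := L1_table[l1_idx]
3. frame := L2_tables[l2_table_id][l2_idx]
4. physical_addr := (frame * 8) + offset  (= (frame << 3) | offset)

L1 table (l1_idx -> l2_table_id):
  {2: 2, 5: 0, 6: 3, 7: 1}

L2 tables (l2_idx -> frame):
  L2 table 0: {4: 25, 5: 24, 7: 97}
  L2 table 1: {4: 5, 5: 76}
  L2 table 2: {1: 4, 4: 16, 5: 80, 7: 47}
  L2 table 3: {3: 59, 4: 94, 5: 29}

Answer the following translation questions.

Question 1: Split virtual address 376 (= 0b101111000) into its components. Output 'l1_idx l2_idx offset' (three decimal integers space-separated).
vaddr = 376 = 0b101111000
  top 3 bits -> l1_idx = 5
  next 3 bits -> l2_idx = 7
  bottom 3 bits -> offset = 0

Answer: 5 7 0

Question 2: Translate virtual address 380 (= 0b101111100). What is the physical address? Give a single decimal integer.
Answer: 780

Derivation:
vaddr = 380 = 0b101111100
Split: l1_idx=5, l2_idx=7, offset=4
L1[5] = 0
L2[0][7] = 97
paddr = 97 * 8 + 4 = 780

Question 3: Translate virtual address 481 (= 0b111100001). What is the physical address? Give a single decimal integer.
Answer: 41

Derivation:
vaddr = 481 = 0b111100001
Split: l1_idx=7, l2_idx=4, offset=1
L1[7] = 1
L2[1][4] = 5
paddr = 5 * 8 + 1 = 41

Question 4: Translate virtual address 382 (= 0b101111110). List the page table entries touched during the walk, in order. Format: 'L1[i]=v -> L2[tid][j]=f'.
Answer: L1[5]=0 -> L2[0][7]=97

Derivation:
vaddr = 382 = 0b101111110
Split: l1_idx=5, l2_idx=7, offset=6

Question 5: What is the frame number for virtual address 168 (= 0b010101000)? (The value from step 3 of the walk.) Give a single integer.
vaddr = 168: l1_idx=2, l2_idx=5
L1[2] = 2; L2[2][5] = 80

Answer: 80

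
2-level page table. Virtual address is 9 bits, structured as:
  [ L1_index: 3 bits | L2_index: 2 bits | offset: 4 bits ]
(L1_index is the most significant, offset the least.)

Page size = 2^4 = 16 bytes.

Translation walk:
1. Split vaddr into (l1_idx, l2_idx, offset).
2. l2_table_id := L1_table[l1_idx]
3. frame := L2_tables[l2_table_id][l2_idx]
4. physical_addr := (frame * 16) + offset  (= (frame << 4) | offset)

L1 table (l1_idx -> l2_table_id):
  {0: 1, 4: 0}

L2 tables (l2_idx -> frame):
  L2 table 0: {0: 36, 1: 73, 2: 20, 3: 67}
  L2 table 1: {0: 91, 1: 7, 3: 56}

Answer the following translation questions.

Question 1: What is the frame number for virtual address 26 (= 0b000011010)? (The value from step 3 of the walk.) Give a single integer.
Answer: 7

Derivation:
vaddr = 26: l1_idx=0, l2_idx=1
L1[0] = 1; L2[1][1] = 7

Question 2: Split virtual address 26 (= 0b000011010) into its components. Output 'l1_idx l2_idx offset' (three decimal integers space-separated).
vaddr = 26 = 0b000011010
  top 3 bits -> l1_idx = 0
  next 2 bits -> l2_idx = 1
  bottom 4 bits -> offset = 10

Answer: 0 1 10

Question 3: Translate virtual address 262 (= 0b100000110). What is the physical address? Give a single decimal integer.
vaddr = 262 = 0b100000110
Split: l1_idx=4, l2_idx=0, offset=6
L1[4] = 0
L2[0][0] = 36
paddr = 36 * 16 + 6 = 582

Answer: 582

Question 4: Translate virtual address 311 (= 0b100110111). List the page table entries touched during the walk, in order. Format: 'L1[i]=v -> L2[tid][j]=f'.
Answer: L1[4]=0 -> L2[0][3]=67

Derivation:
vaddr = 311 = 0b100110111
Split: l1_idx=4, l2_idx=3, offset=7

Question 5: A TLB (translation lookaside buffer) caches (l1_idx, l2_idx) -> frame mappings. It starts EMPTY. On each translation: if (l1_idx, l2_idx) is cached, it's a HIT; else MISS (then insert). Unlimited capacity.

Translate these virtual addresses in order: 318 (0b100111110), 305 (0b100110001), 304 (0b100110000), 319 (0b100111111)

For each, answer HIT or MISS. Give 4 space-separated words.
vaddr=318: (4,3) not in TLB -> MISS, insert
vaddr=305: (4,3) in TLB -> HIT
vaddr=304: (4,3) in TLB -> HIT
vaddr=319: (4,3) in TLB -> HIT

Answer: MISS HIT HIT HIT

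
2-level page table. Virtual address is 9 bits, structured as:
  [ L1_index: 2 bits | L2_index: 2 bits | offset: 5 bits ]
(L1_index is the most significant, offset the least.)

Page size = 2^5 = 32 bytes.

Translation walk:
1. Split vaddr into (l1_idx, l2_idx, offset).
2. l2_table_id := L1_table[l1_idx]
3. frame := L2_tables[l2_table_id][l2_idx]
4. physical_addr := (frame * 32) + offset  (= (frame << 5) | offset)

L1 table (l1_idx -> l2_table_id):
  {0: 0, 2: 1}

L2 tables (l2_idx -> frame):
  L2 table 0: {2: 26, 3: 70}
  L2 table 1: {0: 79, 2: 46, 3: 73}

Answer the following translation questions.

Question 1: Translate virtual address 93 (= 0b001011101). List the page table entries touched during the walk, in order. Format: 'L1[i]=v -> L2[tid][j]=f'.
Answer: L1[0]=0 -> L2[0][2]=26

Derivation:
vaddr = 93 = 0b001011101
Split: l1_idx=0, l2_idx=2, offset=29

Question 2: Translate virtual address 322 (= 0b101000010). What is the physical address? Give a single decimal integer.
Answer: 1474

Derivation:
vaddr = 322 = 0b101000010
Split: l1_idx=2, l2_idx=2, offset=2
L1[2] = 1
L2[1][2] = 46
paddr = 46 * 32 + 2 = 1474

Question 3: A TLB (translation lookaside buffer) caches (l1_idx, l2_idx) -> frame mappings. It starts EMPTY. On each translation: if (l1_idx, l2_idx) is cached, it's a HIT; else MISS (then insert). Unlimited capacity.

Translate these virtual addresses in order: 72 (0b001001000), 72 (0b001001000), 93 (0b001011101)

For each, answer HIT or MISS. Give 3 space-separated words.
vaddr=72: (0,2) not in TLB -> MISS, insert
vaddr=72: (0,2) in TLB -> HIT
vaddr=93: (0,2) in TLB -> HIT

Answer: MISS HIT HIT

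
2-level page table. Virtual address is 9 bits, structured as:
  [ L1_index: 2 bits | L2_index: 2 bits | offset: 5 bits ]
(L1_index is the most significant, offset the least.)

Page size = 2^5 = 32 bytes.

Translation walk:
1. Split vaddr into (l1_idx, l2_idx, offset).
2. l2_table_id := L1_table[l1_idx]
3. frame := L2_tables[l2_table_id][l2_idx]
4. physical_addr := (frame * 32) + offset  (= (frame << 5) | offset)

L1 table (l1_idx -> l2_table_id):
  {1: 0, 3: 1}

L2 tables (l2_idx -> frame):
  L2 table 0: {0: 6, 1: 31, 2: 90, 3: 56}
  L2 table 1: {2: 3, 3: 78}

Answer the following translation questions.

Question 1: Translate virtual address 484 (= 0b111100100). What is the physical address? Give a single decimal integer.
vaddr = 484 = 0b111100100
Split: l1_idx=3, l2_idx=3, offset=4
L1[3] = 1
L2[1][3] = 78
paddr = 78 * 32 + 4 = 2500

Answer: 2500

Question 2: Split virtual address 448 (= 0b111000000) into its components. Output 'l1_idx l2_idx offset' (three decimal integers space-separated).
Answer: 3 2 0

Derivation:
vaddr = 448 = 0b111000000
  top 2 bits -> l1_idx = 3
  next 2 bits -> l2_idx = 2
  bottom 5 bits -> offset = 0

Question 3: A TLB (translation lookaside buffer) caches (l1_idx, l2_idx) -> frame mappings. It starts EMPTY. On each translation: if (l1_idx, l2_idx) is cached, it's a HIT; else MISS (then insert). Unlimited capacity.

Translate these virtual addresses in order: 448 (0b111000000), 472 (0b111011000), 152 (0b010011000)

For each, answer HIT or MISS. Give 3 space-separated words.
vaddr=448: (3,2) not in TLB -> MISS, insert
vaddr=472: (3,2) in TLB -> HIT
vaddr=152: (1,0) not in TLB -> MISS, insert

Answer: MISS HIT MISS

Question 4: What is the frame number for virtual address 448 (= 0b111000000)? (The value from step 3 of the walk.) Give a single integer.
vaddr = 448: l1_idx=3, l2_idx=2
L1[3] = 1; L2[1][2] = 3

Answer: 3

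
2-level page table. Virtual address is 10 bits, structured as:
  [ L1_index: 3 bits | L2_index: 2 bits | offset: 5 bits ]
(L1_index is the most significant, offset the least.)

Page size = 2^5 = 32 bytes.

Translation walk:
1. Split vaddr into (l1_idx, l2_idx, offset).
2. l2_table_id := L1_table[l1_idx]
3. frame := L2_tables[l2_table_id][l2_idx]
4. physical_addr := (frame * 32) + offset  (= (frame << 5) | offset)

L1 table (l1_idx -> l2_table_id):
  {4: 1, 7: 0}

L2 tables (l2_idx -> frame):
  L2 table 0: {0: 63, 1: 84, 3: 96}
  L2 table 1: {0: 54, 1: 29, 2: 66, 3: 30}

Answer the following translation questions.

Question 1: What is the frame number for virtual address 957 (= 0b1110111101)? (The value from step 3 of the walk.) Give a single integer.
Answer: 84

Derivation:
vaddr = 957: l1_idx=7, l2_idx=1
L1[7] = 0; L2[0][1] = 84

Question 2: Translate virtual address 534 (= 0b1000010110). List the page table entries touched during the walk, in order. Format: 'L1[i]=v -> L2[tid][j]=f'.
Answer: L1[4]=1 -> L2[1][0]=54

Derivation:
vaddr = 534 = 0b1000010110
Split: l1_idx=4, l2_idx=0, offset=22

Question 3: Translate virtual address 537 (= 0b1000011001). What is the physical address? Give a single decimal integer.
vaddr = 537 = 0b1000011001
Split: l1_idx=4, l2_idx=0, offset=25
L1[4] = 1
L2[1][0] = 54
paddr = 54 * 32 + 25 = 1753

Answer: 1753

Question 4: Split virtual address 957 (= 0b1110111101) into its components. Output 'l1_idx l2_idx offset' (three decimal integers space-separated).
vaddr = 957 = 0b1110111101
  top 3 bits -> l1_idx = 7
  next 2 bits -> l2_idx = 1
  bottom 5 bits -> offset = 29

Answer: 7 1 29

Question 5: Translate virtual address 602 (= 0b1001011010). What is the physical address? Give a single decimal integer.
vaddr = 602 = 0b1001011010
Split: l1_idx=4, l2_idx=2, offset=26
L1[4] = 1
L2[1][2] = 66
paddr = 66 * 32 + 26 = 2138

Answer: 2138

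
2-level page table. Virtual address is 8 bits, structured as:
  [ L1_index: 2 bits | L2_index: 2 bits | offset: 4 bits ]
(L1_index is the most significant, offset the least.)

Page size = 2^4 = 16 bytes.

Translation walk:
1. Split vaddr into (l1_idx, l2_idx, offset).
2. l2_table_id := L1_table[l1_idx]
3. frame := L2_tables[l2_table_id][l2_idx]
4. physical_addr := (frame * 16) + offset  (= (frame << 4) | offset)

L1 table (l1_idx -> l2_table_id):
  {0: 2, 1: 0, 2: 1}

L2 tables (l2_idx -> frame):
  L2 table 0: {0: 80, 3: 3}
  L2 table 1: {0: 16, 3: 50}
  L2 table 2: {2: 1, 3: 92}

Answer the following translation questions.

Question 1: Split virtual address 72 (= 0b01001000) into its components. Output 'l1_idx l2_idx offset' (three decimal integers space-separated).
vaddr = 72 = 0b01001000
  top 2 bits -> l1_idx = 1
  next 2 bits -> l2_idx = 0
  bottom 4 bits -> offset = 8

Answer: 1 0 8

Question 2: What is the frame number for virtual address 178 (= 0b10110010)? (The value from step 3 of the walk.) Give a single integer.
vaddr = 178: l1_idx=2, l2_idx=3
L1[2] = 1; L2[1][3] = 50

Answer: 50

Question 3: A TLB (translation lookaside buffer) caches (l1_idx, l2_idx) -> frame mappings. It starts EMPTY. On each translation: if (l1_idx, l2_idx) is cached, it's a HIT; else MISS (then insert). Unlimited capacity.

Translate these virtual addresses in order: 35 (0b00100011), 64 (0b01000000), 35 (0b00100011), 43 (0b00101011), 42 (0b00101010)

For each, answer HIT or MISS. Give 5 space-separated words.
vaddr=35: (0,2) not in TLB -> MISS, insert
vaddr=64: (1,0) not in TLB -> MISS, insert
vaddr=35: (0,2) in TLB -> HIT
vaddr=43: (0,2) in TLB -> HIT
vaddr=42: (0,2) in TLB -> HIT

Answer: MISS MISS HIT HIT HIT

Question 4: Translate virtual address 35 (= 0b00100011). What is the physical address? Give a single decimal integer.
vaddr = 35 = 0b00100011
Split: l1_idx=0, l2_idx=2, offset=3
L1[0] = 2
L2[2][2] = 1
paddr = 1 * 16 + 3 = 19

Answer: 19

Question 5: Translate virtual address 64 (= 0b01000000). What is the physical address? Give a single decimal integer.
vaddr = 64 = 0b01000000
Split: l1_idx=1, l2_idx=0, offset=0
L1[1] = 0
L2[0][0] = 80
paddr = 80 * 16 + 0 = 1280

Answer: 1280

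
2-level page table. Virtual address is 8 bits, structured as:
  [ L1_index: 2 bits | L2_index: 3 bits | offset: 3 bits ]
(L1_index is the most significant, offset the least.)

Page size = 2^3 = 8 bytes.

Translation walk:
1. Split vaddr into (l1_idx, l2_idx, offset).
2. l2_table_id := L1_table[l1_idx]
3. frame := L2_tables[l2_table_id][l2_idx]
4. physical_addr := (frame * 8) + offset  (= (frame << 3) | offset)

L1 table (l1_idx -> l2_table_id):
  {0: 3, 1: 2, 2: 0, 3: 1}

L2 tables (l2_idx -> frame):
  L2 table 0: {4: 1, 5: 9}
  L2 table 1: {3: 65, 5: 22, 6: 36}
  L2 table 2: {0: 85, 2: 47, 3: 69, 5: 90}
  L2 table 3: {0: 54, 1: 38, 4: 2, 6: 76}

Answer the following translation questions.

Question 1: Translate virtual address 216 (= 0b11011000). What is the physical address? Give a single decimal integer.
vaddr = 216 = 0b11011000
Split: l1_idx=3, l2_idx=3, offset=0
L1[3] = 1
L2[1][3] = 65
paddr = 65 * 8 + 0 = 520

Answer: 520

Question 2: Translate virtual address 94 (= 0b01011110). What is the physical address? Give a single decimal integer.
vaddr = 94 = 0b01011110
Split: l1_idx=1, l2_idx=3, offset=6
L1[1] = 2
L2[2][3] = 69
paddr = 69 * 8 + 6 = 558

Answer: 558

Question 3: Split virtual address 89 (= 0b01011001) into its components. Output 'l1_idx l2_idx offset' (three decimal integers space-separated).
Answer: 1 3 1

Derivation:
vaddr = 89 = 0b01011001
  top 2 bits -> l1_idx = 1
  next 3 bits -> l2_idx = 3
  bottom 3 bits -> offset = 1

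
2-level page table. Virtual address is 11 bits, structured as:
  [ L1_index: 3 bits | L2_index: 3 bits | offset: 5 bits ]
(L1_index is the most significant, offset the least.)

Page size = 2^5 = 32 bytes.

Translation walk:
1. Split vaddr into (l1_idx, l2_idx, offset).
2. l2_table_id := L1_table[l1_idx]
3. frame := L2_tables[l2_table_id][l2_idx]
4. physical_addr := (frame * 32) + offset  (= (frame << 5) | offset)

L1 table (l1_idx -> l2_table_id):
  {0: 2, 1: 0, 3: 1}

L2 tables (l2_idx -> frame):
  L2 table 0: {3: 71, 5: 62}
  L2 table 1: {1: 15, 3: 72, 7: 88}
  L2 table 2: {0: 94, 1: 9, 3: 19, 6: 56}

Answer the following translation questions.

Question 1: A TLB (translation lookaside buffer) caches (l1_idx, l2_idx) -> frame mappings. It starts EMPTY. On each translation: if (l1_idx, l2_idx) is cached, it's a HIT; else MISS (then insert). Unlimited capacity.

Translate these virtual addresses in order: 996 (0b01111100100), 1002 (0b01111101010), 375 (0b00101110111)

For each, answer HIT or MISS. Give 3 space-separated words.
Answer: MISS HIT MISS

Derivation:
vaddr=996: (3,7) not in TLB -> MISS, insert
vaddr=1002: (3,7) in TLB -> HIT
vaddr=375: (1,3) not in TLB -> MISS, insert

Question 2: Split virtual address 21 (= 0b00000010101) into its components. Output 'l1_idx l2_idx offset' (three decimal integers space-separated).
vaddr = 21 = 0b00000010101
  top 3 bits -> l1_idx = 0
  next 3 bits -> l2_idx = 0
  bottom 5 bits -> offset = 21

Answer: 0 0 21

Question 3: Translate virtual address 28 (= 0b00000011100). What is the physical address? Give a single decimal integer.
Answer: 3036

Derivation:
vaddr = 28 = 0b00000011100
Split: l1_idx=0, l2_idx=0, offset=28
L1[0] = 2
L2[2][0] = 94
paddr = 94 * 32 + 28 = 3036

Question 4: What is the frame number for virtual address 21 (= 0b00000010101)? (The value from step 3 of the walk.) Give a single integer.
Answer: 94

Derivation:
vaddr = 21: l1_idx=0, l2_idx=0
L1[0] = 2; L2[2][0] = 94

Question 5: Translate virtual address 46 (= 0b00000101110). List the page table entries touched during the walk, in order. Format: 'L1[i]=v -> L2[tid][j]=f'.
vaddr = 46 = 0b00000101110
Split: l1_idx=0, l2_idx=1, offset=14

Answer: L1[0]=2 -> L2[2][1]=9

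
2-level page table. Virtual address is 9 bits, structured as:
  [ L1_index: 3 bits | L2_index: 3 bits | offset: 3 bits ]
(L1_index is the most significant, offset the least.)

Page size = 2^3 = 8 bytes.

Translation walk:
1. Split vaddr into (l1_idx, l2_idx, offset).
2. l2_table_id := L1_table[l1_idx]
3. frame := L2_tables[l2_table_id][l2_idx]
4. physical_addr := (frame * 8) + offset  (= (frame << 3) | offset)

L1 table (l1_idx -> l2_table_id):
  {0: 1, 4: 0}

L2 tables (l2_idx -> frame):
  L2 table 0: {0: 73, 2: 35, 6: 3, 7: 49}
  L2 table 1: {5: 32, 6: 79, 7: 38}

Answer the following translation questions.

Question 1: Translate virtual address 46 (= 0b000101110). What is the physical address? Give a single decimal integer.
vaddr = 46 = 0b000101110
Split: l1_idx=0, l2_idx=5, offset=6
L1[0] = 1
L2[1][5] = 32
paddr = 32 * 8 + 6 = 262

Answer: 262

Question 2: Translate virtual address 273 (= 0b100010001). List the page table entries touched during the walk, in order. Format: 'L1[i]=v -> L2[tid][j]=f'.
Answer: L1[4]=0 -> L2[0][2]=35

Derivation:
vaddr = 273 = 0b100010001
Split: l1_idx=4, l2_idx=2, offset=1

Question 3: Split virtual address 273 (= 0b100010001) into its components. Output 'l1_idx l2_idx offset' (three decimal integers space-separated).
Answer: 4 2 1

Derivation:
vaddr = 273 = 0b100010001
  top 3 bits -> l1_idx = 4
  next 3 bits -> l2_idx = 2
  bottom 3 bits -> offset = 1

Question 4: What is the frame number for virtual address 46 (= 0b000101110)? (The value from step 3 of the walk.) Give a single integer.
vaddr = 46: l1_idx=0, l2_idx=5
L1[0] = 1; L2[1][5] = 32

Answer: 32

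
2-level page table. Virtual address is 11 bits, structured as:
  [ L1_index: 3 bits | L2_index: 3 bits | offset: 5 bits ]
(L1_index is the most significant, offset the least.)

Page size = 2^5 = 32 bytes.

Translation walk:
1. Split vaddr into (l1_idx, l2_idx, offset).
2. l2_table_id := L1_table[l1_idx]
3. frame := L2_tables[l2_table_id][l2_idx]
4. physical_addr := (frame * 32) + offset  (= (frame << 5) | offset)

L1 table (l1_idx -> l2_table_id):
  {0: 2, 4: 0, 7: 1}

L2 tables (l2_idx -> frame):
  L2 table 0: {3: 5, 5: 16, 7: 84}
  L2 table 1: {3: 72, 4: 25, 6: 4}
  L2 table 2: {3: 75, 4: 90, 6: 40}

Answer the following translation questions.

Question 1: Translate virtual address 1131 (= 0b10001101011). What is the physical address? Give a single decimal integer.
vaddr = 1131 = 0b10001101011
Split: l1_idx=4, l2_idx=3, offset=11
L1[4] = 0
L2[0][3] = 5
paddr = 5 * 32 + 11 = 171

Answer: 171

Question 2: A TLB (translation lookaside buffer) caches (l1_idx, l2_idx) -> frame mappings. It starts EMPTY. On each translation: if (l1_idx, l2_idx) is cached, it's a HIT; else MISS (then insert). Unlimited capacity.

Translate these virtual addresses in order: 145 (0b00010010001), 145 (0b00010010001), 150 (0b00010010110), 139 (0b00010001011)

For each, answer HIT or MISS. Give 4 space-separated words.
vaddr=145: (0,4) not in TLB -> MISS, insert
vaddr=145: (0,4) in TLB -> HIT
vaddr=150: (0,4) in TLB -> HIT
vaddr=139: (0,4) in TLB -> HIT

Answer: MISS HIT HIT HIT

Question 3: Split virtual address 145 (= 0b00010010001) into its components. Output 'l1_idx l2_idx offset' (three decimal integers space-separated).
Answer: 0 4 17

Derivation:
vaddr = 145 = 0b00010010001
  top 3 bits -> l1_idx = 0
  next 3 bits -> l2_idx = 4
  bottom 5 bits -> offset = 17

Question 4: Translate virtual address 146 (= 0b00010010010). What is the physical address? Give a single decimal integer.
vaddr = 146 = 0b00010010010
Split: l1_idx=0, l2_idx=4, offset=18
L1[0] = 2
L2[2][4] = 90
paddr = 90 * 32 + 18 = 2898

Answer: 2898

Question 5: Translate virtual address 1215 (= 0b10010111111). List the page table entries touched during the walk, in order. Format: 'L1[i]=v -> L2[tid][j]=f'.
Answer: L1[4]=0 -> L2[0][5]=16

Derivation:
vaddr = 1215 = 0b10010111111
Split: l1_idx=4, l2_idx=5, offset=31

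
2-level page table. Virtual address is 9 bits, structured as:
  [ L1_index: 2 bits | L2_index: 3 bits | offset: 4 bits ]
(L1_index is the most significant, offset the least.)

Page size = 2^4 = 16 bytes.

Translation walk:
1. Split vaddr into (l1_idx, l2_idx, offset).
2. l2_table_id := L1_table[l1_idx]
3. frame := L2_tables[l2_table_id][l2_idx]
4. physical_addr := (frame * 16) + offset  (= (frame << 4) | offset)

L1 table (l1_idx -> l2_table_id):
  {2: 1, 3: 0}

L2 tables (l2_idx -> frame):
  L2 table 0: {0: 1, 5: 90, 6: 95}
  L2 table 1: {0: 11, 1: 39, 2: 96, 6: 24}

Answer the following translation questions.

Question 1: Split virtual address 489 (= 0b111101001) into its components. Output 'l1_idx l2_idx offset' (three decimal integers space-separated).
Answer: 3 6 9

Derivation:
vaddr = 489 = 0b111101001
  top 2 bits -> l1_idx = 3
  next 3 bits -> l2_idx = 6
  bottom 4 bits -> offset = 9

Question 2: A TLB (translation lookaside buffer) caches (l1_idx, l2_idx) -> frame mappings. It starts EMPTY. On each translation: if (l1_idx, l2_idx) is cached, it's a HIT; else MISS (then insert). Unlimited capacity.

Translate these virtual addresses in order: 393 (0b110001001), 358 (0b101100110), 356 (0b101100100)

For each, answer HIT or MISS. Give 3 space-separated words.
Answer: MISS MISS HIT

Derivation:
vaddr=393: (3,0) not in TLB -> MISS, insert
vaddr=358: (2,6) not in TLB -> MISS, insert
vaddr=356: (2,6) in TLB -> HIT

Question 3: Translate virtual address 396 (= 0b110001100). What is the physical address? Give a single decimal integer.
vaddr = 396 = 0b110001100
Split: l1_idx=3, l2_idx=0, offset=12
L1[3] = 0
L2[0][0] = 1
paddr = 1 * 16 + 12 = 28

Answer: 28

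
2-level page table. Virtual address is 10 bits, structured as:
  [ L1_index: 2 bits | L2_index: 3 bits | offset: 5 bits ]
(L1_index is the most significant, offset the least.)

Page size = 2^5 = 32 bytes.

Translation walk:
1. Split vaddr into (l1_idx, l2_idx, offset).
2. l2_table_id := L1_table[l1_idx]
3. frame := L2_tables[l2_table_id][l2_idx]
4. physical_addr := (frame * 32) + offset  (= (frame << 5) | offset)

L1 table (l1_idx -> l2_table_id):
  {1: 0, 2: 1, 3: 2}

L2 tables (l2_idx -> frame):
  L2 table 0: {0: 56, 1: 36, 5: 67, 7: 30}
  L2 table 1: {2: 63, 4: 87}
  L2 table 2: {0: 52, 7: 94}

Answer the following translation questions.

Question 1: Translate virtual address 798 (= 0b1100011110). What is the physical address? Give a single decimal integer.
Answer: 1694

Derivation:
vaddr = 798 = 0b1100011110
Split: l1_idx=3, l2_idx=0, offset=30
L1[3] = 2
L2[2][0] = 52
paddr = 52 * 32 + 30 = 1694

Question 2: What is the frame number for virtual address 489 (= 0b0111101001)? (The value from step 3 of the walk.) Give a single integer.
Answer: 30

Derivation:
vaddr = 489: l1_idx=1, l2_idx=7
L1[1] = 0; L2[0][7] = 30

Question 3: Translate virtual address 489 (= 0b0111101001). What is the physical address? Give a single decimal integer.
Answer: 969

Derivation:
vaddr = 489 = 0b0111101001
Split: l1_idx=1, l2_idx=7, offset=9
L1[1] = 0
L2[0][7] = 30
paddr = 30 * 32 + 9 = 969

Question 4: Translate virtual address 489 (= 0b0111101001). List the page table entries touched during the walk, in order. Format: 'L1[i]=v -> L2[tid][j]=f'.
Answer: L1[1]=0 -> L2[0][7]=30

Derivation:
vaddr = 489 = 0b0111101001
Split: l1_idx=1, l2_idx=7, offset=9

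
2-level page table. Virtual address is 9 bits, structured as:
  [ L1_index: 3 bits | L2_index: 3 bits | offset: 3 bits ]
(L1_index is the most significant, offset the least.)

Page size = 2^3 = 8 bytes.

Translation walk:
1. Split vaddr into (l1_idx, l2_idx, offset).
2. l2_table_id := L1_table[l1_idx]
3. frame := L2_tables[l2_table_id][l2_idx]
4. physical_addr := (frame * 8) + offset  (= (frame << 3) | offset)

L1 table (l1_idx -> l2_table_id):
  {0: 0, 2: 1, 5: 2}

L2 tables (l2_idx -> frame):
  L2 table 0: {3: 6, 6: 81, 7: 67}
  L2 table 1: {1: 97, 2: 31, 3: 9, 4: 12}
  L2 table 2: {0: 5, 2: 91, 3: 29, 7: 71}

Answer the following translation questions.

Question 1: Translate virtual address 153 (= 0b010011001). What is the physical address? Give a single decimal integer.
Answer: 73

Derivation:
vaddr = 153 = 0b010011001
Split: l1_idx=2, l2_idx=3, offset=1
L1[2] = 1
L2[1][3] = 9
paddr = 9 * 8 + 1 = 73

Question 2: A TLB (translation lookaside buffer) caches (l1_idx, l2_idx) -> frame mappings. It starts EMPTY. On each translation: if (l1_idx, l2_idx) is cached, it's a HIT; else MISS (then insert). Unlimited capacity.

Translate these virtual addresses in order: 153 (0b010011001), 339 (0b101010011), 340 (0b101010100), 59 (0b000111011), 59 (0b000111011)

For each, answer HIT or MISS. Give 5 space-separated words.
Answer: MISS MISS HIT MISS HIT

Derivation:
vaddr=153: (2,3) not in TLB -> MISS, insert
vaddr=339: (5,2) not in TLB -> MISS, insert
vaddr=340: (5,2) in TLB -> HIT
vaddr=59: (0,7) not in TLB -> MISS, insert
vaddr=59: (0,7) in TLB -> HIT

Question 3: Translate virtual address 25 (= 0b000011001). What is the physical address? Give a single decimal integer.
vaddr = 25 = 0b000011001
Split: l1_idx=0, l2_idx=3, offset=1
L1[0] = 0
L2[0][3] = 6
paddr = 6 * 8 + 1 = 49

Answer: 49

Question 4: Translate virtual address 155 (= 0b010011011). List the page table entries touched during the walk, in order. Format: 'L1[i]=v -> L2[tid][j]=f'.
Answer: L1[2]=1 -> L2[1][3]=9

Derivation:
vaddr = 155 = 0b010011011
Split: l1_idx=2, l2_idx=3, offset=3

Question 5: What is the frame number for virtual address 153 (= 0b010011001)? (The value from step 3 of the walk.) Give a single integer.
vaddr = 153: l1_idx=2, l2_idx=3
L1[2] = 1; L2[1][3] = 9

Answer: 9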